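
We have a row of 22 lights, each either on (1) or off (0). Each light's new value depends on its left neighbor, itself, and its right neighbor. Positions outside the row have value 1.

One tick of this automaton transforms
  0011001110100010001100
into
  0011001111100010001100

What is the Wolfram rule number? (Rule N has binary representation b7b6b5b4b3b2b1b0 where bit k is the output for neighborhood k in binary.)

236

position 7: 111 → 1  (bit 7 = 1)
position 3: 110 → 1  (bit 6 = 1)
position 9: 101 → 1  (bit 5 = 1)
position 0: 100 → 0  (bit 4 = 0)
position 2: 011 → 1  (bit 3 = 1)
position 10: 010 → 1  (bit 2 = 1)
position 1: 001 → 0  (bit 1 = 0)
position 12: 000 → 0  (bit 0 = 0)
bits b7..b0 = 11101100 = 236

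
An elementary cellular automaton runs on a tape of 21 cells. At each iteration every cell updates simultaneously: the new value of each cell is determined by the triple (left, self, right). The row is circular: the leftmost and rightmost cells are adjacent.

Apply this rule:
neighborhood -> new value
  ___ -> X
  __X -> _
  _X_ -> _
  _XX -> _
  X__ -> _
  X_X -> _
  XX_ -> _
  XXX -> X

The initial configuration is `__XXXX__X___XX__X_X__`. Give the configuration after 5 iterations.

X__XX_____X_________X
______XXX___XXXXXXX__
XXXXX__X__X__XXXXX__X
XXXX__________XXX____
_XX__XXXXXXXX__X__XX_

_XX__XXXXXXXX__X__XX_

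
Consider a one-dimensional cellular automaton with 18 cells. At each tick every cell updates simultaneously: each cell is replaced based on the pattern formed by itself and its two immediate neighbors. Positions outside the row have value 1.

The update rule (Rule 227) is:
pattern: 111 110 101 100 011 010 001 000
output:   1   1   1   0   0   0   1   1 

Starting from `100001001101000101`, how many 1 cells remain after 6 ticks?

tick 1: 101110010110011010
tick 2: 110110101010101101
tick 3: 111011010101010110
tick 4: 111101101010101011
tick 5: 111110110101010101
tick 6: 111111011010101010
count of 1: 12

12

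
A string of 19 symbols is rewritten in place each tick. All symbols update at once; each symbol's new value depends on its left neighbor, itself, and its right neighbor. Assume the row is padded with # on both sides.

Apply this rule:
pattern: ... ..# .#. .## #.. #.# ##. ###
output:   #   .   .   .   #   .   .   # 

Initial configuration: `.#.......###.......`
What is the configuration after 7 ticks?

..##...#..#.#..#.#.

tick 1: ..######..#.######.
tick 2: #..####.#....####..
tick 3: .#..##...###..##.#.
tick 4: ..#...##..#.#......
tick 5: #..##...#....#####.
tick 6: .#...##..###..###..
tick 7: ..##...#..#.#..#.#.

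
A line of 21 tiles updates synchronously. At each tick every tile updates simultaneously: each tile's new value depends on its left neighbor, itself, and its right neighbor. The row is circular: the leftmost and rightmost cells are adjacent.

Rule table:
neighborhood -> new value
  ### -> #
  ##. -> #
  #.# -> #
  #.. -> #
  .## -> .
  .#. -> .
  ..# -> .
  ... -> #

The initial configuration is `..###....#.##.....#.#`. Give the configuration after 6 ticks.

#..#####..#.#####..#.
.#..#####..#.#####..#
#.#..#####..#.#####..
.#.#..#####..#.#####.
..#.#..#####..#.#####
#..#.#..#####..#.####

#..#.#..#####..#.####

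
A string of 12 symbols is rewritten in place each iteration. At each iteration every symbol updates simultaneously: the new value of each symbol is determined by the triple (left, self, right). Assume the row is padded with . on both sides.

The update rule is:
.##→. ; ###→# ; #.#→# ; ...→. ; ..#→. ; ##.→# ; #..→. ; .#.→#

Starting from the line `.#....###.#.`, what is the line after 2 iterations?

iteration 1: .#.....####.
iteration 2: .#......###.

.#......###.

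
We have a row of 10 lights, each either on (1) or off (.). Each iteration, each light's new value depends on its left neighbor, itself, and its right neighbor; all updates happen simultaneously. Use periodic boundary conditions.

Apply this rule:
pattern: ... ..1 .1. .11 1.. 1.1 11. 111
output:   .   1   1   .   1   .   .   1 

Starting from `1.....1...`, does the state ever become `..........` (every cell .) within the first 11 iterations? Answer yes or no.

11...111.1
1.1.1.1...
1.1.1.11.1
..1.1.....
.11.11....
1.....1...  (repeats iteration 0; period 6)
iteration 11: .11.11....
iteration 11 is .11.11...., still not uniform .

no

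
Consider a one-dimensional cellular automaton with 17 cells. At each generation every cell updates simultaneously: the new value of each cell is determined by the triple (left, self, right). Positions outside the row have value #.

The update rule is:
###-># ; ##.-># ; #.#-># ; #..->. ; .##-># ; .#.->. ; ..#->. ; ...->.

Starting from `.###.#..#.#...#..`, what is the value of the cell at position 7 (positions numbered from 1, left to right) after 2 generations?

.

#####....#.......
#####............
position 7 holds .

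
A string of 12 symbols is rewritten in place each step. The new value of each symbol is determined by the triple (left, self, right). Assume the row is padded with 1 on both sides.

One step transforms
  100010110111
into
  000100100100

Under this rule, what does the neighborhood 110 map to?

At position 0 the neighborhood is 110; the next row has 0 there.

0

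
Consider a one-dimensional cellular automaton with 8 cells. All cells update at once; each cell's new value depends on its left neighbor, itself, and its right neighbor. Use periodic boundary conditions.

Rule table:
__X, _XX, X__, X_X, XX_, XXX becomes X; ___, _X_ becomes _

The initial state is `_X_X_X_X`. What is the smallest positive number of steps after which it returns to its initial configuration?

2

X_X_X_X_
_X_X_X_X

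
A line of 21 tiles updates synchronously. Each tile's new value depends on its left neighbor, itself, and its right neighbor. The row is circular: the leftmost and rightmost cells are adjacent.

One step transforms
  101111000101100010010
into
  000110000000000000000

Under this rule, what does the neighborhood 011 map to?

0

At position 2 the neighborhood is 011; the next row has 0 there.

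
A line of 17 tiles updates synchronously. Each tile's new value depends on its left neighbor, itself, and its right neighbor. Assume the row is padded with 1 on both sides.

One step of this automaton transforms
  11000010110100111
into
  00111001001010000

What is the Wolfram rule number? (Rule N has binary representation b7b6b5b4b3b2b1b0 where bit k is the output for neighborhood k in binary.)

49

position 0: 111 → 0  (bit 7 = 0)
position 1: 110 → 0  (bit 6 = 0)
position 7: 101 → 1  (bit 5 = 1)
position 2: 100 → 1  (bit 4 = 1)
position 8: 011 → 0  (bit 3 = 0)
position 6: 010 → 0  (bit 2 = 0)
position 5: 001 → 0  (bit 1 = 0)
position 3: 000 → 1  (bit 0 = 1)
bits b7..b0 = 00110001 = 49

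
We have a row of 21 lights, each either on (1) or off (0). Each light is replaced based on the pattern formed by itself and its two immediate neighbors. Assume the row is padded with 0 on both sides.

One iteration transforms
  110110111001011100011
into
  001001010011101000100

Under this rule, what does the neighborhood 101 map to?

1

At position 2 the neighborhood is 101; the next row has 1 there.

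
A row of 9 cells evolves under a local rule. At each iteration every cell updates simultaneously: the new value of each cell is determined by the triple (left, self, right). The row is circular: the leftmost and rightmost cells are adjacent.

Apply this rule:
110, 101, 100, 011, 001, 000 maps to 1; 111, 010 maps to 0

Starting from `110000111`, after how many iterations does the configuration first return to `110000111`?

2

011111100
110000111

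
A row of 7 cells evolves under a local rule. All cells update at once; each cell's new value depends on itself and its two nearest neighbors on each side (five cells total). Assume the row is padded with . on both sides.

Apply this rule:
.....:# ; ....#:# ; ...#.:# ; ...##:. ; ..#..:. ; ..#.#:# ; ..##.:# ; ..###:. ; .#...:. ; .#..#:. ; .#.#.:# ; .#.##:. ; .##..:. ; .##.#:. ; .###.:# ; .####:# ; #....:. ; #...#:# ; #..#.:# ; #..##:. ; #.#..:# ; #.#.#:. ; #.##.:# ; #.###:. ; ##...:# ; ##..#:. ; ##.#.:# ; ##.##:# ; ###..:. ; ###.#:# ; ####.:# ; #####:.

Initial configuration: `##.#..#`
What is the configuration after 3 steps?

#.##.#.
#.#.##.
##..#.#

##..#.#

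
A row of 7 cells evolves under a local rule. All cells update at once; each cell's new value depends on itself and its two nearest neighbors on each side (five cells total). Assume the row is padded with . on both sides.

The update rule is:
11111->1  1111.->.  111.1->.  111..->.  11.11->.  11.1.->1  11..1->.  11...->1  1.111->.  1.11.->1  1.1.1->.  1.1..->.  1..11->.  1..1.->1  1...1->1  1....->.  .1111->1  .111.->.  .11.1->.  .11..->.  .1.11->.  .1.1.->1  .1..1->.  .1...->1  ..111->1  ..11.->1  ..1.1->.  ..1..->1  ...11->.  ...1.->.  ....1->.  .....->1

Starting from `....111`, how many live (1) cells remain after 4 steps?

5

step 1: 11..1..
step 2: 1..111.
step 3: 1..1..1
step 4: 1.11.11
count of 1: 5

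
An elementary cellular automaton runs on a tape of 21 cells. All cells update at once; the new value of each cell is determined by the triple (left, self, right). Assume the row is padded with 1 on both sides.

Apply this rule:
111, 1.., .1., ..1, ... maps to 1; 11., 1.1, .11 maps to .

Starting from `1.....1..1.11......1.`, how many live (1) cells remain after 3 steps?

13

.111111111...1111111.
..1111111.111.11111..
11.11111...1...111.11
count of 1: 13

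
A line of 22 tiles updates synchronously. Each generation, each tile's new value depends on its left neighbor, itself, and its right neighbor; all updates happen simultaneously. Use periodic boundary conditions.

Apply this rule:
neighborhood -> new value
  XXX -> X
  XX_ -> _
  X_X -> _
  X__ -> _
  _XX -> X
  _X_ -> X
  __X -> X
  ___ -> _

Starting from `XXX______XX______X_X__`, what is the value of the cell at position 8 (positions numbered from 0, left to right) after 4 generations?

_

XX______XX______XX_X_X
X______XX______XX__X_X
______XX______XX__XX_X
_____XX______XX__XX__X
position 8 holds _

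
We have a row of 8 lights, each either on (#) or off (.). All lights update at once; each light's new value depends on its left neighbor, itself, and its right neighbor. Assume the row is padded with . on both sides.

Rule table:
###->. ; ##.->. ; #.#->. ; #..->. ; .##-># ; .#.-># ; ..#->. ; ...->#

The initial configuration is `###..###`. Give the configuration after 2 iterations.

#....#..
#.##.#.#

#.##.#.#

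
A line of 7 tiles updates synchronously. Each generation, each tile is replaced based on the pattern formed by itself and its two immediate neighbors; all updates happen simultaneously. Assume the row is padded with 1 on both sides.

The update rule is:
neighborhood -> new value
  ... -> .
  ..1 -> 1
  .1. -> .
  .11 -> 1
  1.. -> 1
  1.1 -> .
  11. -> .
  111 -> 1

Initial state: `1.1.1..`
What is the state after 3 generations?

.....11
1...111
.1.1111

.1.1111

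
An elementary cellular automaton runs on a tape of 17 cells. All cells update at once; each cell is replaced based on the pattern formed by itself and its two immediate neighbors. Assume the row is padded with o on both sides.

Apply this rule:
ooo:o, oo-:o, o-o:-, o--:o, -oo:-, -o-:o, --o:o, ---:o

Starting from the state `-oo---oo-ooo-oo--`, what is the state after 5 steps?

--oooo-o--oo--ooo
oo-ooo-ooo-ooo-oo
oo--oo--oo--oo--o
oooo-ooo-ooo-ooo-
oooo--oo--oo--oo-

oooo--oo--oo--oo-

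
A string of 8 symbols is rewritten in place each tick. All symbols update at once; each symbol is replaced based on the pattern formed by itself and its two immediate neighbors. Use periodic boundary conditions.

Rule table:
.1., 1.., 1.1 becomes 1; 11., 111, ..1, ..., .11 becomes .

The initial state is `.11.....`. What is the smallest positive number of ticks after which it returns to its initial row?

tick 1: ...1....
tick 2: ...11...
tick 3: .....1..
tick 4: .....11.
tick 5: .......1
tick 6: 1......1
tick 7: .1......
tick 8: .11.....

8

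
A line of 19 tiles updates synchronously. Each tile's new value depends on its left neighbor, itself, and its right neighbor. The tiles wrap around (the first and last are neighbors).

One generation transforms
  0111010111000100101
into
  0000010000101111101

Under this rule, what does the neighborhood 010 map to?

At position 5 the neighborhood is 010; the next row has 1 there.

1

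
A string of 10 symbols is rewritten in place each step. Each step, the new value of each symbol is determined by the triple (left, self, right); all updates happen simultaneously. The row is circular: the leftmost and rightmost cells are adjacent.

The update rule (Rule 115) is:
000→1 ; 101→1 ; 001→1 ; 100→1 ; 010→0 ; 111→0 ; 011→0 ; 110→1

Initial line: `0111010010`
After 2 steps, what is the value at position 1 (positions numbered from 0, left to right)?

1001101101
1110110110
position 1 holds 1

1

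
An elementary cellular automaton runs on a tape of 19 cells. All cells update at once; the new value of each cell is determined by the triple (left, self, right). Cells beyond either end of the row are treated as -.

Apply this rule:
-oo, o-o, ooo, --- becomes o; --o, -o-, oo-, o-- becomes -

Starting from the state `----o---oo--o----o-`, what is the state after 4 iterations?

--ooooooo-o-o--o---

ooo---o-o-----oo---
oo--o--o--ooo-o--oo
o---------oo-o---o-
--ooooooo-o-o--o---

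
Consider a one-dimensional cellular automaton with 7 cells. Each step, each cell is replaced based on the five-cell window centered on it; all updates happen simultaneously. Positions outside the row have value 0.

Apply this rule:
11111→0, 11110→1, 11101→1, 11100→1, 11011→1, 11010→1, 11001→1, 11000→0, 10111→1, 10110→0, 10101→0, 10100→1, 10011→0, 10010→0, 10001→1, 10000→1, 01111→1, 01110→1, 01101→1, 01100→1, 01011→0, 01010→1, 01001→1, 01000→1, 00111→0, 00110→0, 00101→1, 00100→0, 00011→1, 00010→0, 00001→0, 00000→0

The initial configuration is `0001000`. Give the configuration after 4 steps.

step 1: 0000110
step 2: 0001010
step 3: 0001111
step 4: 0010111

0010111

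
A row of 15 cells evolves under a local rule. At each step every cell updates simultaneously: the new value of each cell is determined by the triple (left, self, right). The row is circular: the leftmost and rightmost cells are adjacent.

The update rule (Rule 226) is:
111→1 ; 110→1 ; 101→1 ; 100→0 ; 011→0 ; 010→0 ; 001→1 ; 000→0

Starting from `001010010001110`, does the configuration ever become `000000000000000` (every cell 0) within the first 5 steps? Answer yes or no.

step 1: 010100100010110
step 2: 101001000101010
step 3: 010010001010101
step 4: 100100010101010
step 5: 001000101010101
step 5 is 001000101010101, still not uniform 0

no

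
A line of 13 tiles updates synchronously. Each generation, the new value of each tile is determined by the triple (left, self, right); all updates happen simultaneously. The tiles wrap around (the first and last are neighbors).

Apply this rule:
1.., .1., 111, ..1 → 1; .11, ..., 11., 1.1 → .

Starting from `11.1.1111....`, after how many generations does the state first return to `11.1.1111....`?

21

...1..11.1..1
1.1111...1111
...11.1.1.111
1.1...1.1..1.
1.11.11.1111.
1........11..
11......1..11
1.1....1111.1
..11..1.11...
.1..111...1..
1111.1.1.111.
.11..1.1..1..
1..111.11111.
111.1...111..
.1..11.1.1.11
.111...1.1...
1.1.1.11.11..
1.1.1......11
..1.11....1.1
111...1..11.1
11.1.1111....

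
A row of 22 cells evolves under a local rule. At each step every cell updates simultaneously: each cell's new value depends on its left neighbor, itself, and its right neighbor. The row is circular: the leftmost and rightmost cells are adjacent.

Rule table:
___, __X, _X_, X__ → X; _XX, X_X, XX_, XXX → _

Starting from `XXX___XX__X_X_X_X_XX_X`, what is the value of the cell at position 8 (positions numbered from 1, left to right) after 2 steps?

step 1: ___XXX__XXX_X_X_X_____
step 2: XXX___XX____X_X_XXXXXX
position 8 holds X

X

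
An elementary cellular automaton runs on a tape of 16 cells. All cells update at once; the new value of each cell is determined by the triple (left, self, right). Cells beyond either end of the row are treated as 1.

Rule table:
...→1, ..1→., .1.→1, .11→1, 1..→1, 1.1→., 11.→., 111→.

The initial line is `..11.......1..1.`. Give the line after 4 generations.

1.1.111111.11.1.
..1.1......1..1.
1.1.111111.11.1.  (repeats generation 1; period 2)
generation 4: ..1.1......1..1.

..1.1......1..1.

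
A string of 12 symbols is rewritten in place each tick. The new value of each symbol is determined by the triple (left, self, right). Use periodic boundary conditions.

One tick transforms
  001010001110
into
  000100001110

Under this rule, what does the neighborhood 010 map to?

At position 2 the neighborhood is 010; the next row has 0 there.

0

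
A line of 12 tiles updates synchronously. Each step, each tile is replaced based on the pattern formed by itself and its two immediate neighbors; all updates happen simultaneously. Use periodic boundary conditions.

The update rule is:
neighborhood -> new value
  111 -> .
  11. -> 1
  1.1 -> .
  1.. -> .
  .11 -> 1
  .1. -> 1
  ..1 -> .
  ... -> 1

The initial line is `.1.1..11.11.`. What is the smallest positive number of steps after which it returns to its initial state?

1

.1.1..11.11.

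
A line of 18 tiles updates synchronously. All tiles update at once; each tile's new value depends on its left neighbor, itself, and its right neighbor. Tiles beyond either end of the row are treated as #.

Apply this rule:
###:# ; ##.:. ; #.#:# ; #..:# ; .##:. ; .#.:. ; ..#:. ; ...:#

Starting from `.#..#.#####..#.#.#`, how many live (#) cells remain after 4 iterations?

8

#.#..#.###.#..#.#.
.#.#..#.#.#.#..#.#
#.#.#..#.#.#.#..#.
.#.#.#..#.#.#.#..#
count of #: 8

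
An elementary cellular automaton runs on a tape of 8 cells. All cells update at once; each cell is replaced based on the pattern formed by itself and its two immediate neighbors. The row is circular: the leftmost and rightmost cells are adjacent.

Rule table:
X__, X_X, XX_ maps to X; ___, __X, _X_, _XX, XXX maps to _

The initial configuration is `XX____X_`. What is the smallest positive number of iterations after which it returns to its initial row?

8

iteration 1: _XX____X
iteration 2: X_XX____
iteration 3: _X_XX___
iteration 4: __X_XX__
iteration 5: ___X_XX_
iteration 6: ____X_XX
iteration 7: X____X_X
iteration 8: XX____X_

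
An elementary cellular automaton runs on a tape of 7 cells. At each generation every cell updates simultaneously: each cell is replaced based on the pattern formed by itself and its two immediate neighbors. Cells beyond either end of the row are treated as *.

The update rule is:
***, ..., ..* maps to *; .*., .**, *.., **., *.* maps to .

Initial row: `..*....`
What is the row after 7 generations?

generation 1: .*..***
generation 2: ...*.**
generation 3: .**...*
generation 4: ....**.
generation 5: .***...
generation 6: ..*..**
generation 7: .*..*.*

.*..*.*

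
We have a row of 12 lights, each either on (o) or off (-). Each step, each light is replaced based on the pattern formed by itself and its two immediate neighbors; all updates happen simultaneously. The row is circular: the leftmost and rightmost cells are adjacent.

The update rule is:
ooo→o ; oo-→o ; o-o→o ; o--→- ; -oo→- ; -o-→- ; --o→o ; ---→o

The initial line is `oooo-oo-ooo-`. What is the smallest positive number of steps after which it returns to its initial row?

12

-oooo-oo-ooo
o-oooo-oo-oo
oo-oooo-oo-o
ooo-oooo-oo-
-ooo-oooo-oo
o-ooo-oooo-o
oo-ooo-oooo-
-oo-ooo-oooo
o-oo-ooo-ooo
oo-oo-ooo-oo
ooo-oo-ooo-o
oooo-oo-ooo-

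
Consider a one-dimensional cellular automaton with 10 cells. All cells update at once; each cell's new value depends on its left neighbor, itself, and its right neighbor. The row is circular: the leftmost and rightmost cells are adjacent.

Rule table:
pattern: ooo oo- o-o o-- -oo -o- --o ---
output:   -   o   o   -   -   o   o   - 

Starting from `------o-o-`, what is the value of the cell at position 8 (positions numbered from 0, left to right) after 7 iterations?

o

-----oooo-
----o---o-
---oo--oo-
--o-o-o-o-
-oooooooo-
o-------o-
o------ooo
position 8 holds o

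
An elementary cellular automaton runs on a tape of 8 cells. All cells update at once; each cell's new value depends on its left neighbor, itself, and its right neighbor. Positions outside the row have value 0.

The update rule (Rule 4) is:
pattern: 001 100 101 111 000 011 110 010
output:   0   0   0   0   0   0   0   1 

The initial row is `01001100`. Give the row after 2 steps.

01000000

01000000
01000000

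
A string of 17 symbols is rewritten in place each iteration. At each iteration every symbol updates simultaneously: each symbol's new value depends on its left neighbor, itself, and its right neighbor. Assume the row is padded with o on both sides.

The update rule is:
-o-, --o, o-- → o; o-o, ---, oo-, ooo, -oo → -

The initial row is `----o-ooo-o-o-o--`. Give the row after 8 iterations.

oo---o---o-----oo

iteration 1: o--oo-----o-o-ooo
iteration 2: -oo--o---oo-o----
iteration 3: ---oooo-o---oo--o
iteration 4: o-o-----oo-o--oo-
iteration 5: --oo---o---ooo---
iteration 6: oo--o-ooo-o---o-o
iteration 7: --ooo-----oo-oo--
iteration 8: oo---o---o-----oo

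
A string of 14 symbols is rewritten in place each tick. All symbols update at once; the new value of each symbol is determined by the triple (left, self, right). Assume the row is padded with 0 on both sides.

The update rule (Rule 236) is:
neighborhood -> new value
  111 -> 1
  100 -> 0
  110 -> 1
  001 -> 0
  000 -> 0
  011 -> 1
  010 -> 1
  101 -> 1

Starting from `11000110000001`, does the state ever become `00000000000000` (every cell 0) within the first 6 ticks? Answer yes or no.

no

tick 1: 11000110000001  (fixed point — unchanged through tick 6)
tick 6 is 11000110000001, still not uniform 0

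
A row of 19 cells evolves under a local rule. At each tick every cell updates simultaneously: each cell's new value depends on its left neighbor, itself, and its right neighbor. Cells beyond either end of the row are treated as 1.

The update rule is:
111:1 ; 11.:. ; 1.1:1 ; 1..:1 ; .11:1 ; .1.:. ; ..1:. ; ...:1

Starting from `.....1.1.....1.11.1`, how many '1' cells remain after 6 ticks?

14

1111..1.1111..11.11
111.1..1111.1.1.111
11.1.1.111.1.1.1111
1.1.1.111.1.1.11111
.1.1.111.1.1.111111
1.1.111.1.1.1111111
count of 1: 14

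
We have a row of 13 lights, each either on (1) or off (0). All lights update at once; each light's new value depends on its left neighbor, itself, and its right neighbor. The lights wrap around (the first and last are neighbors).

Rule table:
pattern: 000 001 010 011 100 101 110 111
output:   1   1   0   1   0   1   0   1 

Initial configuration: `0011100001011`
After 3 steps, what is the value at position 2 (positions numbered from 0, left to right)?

0111001110110
1110011101100
1100111011001
position 2 holds 0

0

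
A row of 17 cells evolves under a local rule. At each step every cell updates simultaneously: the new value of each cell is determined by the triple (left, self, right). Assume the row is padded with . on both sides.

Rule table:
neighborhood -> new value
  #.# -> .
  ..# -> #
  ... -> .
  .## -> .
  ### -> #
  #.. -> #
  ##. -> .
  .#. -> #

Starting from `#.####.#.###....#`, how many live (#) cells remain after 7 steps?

#..##..#..#.#..##
###..######.###..
.#.##.####...#.#.
##.....##.#.##.##
..#...#...#......
.###.###.###.....
#.#...#...#.#....
count of #: 5

5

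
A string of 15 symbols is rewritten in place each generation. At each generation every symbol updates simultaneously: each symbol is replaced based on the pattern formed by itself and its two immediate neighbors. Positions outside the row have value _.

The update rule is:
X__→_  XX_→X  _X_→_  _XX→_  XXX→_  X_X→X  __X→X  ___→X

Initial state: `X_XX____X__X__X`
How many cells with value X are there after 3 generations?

_X_X_XXX__X__X_
X_X_X__X_X__X__
_X_X__X_X__X__X
count of X: 6

6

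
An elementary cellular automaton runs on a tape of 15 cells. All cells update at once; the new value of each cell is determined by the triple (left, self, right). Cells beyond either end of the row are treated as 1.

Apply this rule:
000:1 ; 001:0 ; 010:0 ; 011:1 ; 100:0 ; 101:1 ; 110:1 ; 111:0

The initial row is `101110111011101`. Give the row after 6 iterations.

111011101110111
001110111011100
001011101110100
000110111011000
010111101111010
101100111001101

101100111001101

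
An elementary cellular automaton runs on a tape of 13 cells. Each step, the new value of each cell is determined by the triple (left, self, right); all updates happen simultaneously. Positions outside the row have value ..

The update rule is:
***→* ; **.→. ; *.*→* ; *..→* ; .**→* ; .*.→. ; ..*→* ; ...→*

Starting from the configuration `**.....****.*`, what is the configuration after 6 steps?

*****.*.*.*.*

*.********.*.
.********.*.*
********.*.*.
*******.*.*.*
******.*.*.*.
*****.*.*.*.*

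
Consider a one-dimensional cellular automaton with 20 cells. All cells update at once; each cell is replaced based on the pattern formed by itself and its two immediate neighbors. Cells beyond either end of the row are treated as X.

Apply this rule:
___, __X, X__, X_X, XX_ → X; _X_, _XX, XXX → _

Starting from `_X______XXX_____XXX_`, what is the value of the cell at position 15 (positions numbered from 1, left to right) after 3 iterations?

X_XXXXXX__XXXXXX__XX
XX_____XXX_____XXX__
_XXXXXX__XXXXXX__XXX
position 15 holds X

X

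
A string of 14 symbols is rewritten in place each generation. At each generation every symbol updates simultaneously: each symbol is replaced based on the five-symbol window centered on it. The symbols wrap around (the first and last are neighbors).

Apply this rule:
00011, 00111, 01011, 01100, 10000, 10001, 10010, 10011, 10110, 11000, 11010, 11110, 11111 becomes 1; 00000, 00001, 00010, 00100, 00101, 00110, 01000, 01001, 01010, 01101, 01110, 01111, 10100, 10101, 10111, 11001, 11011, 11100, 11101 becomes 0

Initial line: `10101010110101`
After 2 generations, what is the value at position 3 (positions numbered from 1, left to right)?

0

01000001101011
10010010010110
position 3 holds 0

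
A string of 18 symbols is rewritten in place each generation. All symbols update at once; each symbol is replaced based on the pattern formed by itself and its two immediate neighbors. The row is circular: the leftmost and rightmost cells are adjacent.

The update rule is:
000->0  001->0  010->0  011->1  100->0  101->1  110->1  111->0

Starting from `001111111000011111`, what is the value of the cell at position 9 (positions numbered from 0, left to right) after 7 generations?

0

001000001000010001
000000000000000000
000000000000000000  (fixed point — unchanged through generation 7)
position 9 holds 0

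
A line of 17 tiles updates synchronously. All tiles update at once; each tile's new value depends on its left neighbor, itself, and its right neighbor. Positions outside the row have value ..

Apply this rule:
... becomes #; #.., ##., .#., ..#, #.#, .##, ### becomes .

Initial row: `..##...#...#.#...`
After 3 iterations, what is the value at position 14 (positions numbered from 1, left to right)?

#....#...#.....##
..##...#...###...
#....#...#.....##
position 14 holds .

.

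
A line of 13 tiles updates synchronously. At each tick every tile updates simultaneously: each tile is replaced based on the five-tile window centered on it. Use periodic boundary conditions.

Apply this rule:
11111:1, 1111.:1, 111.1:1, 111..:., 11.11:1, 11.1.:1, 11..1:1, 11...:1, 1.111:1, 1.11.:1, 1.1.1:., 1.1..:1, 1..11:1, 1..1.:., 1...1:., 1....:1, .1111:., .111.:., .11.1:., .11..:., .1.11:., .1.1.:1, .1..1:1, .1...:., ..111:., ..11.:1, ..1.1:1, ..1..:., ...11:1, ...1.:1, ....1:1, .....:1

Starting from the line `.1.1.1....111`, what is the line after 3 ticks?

111.1.1.11..1

1.1.11.111..1
.1..1.11..111
111.1.1.11..1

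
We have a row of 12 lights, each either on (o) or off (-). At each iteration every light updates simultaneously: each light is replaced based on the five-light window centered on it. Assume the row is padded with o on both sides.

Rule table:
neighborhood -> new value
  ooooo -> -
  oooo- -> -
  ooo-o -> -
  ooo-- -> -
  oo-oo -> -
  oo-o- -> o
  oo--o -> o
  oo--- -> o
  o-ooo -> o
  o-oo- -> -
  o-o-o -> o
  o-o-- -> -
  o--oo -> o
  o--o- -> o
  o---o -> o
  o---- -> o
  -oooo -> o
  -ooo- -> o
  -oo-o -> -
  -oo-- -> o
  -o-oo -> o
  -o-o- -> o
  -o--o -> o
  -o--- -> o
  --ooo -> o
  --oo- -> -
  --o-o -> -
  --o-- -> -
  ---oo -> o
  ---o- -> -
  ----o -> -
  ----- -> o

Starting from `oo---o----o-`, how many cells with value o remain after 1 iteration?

--oo--oo---o
count of o: 5

5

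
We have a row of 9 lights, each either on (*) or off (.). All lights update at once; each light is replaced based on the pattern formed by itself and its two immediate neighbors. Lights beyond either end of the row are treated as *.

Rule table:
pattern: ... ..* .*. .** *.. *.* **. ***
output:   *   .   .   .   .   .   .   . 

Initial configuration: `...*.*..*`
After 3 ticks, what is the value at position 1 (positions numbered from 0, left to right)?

tick 1: .*.......
tick 2: ...*****.
tick 3: .*.......
position 1 holds *

*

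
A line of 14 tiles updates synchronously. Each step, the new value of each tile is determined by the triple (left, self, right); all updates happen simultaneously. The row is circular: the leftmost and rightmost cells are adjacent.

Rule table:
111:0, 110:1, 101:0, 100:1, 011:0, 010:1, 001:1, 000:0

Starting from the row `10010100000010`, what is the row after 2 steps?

00010011001010

step 1: 11110110000110
step 2: 00010011001010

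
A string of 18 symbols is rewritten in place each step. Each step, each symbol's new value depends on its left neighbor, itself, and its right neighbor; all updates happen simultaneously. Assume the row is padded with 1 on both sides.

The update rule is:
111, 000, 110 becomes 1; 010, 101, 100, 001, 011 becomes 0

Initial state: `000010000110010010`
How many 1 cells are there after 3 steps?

011000110010000000
001010010000111110
000000000110011110
count of 1: 6

6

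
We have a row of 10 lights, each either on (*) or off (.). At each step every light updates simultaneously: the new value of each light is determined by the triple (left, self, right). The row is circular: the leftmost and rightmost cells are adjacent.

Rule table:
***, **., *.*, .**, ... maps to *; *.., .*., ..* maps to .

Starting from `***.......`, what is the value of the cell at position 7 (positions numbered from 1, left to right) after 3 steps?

*

***.*****.
**********
**********
position 7 holds *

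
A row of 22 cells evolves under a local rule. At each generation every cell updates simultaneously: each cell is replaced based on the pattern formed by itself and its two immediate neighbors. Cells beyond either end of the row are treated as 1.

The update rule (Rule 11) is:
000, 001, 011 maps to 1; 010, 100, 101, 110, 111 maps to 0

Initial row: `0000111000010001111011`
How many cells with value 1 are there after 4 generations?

0111100011100111000010
0100001110001100011100
0001111000111001110001
0111000011100011000111
count of 1: 11

11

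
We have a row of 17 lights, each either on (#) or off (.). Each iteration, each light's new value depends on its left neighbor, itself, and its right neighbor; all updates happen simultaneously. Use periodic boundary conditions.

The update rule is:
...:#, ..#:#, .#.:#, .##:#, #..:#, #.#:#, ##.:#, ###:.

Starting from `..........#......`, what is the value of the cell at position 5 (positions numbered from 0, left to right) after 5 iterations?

#

#################
.................
#################  (repeats iteration 1; period 2)
iteration 5: #################
position 5 holds #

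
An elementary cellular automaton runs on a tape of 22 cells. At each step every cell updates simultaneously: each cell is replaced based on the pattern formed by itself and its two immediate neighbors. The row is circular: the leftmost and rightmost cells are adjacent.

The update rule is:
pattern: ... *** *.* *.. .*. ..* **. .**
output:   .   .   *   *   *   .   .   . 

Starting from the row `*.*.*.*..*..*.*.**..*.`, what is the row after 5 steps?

*.........**.**...**..

********.**.****..*.**
........*..*....*.**..
........**.**...**..*.
..........*..*....*.**
*.........**.**...**..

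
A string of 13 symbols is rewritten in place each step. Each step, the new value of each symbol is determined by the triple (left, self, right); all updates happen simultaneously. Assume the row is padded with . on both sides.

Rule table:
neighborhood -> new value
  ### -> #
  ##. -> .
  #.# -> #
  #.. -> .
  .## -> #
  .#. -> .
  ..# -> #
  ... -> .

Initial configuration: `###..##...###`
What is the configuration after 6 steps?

#...###......

step 1: ##..##...###.
step 2: #..##...###..
step 3: ..##...###...
step 4: .##...###....
step 5: ##...###.....
step 6: #...###......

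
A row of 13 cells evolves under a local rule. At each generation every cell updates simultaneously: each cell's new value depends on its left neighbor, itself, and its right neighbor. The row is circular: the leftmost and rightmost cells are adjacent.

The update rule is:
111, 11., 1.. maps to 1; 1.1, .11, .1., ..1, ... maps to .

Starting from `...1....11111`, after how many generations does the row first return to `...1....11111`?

13

generation 1: 1...1....1111
generation 2: 11...1....111
generation 3: 111...1....11
generation 4: 1111...1....1
generation 5: 11111...1....
generation 6: .11111...1...
generation 7: ..11111...1..
generation 8: ...11111...1.
generation 9: ....11111...1
generation 10: 1....11111...
generation 11: .1....11111..
generation 12: ..1....11111.
generation 13: ...1....11111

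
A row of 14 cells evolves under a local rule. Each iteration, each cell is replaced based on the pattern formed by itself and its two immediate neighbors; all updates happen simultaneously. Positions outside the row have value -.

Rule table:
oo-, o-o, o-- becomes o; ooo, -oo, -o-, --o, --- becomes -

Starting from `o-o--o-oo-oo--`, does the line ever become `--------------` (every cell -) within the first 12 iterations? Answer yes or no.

no

-o-o--o-oo-oo-
--o-o--o-oo-oo
---o-o--o-oo-o
----o-o--o-oo-
-----o-o--o-oo
------o-o--o-o
-------o-o--o-
--------o-o--o
---------o-o--
----------o-o-
-----------o-o
------------o-
iteration 12 is ------------o-, still not uniform -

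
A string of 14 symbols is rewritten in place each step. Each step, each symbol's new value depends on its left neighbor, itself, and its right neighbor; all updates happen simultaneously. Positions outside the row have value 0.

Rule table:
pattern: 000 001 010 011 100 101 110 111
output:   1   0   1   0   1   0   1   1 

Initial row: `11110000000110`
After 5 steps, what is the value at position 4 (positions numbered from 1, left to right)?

0

01111111110011
00111111111001
10011111111101
11001111111101
01100111111101
position 4 holds 0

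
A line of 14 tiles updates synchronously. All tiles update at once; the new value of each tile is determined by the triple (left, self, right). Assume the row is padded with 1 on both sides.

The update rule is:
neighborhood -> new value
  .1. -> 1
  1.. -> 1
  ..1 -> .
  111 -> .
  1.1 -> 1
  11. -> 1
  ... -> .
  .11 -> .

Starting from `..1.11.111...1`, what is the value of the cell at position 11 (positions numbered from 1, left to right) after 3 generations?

generation 1: 1.11.11..11...
generation 2: 11.11.11..11..
generation 3: .11.11.11..11.
position 11 holds .

.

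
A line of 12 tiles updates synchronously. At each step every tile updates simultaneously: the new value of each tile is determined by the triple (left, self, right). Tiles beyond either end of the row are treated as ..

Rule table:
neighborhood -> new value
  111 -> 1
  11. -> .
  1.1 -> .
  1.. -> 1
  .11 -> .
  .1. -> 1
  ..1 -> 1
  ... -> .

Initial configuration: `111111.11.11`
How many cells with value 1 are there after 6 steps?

.1111.......
1.11.1......
1....11.....
11..1..1....
..1111111...
.1.11111.1..
count of 1: 7

7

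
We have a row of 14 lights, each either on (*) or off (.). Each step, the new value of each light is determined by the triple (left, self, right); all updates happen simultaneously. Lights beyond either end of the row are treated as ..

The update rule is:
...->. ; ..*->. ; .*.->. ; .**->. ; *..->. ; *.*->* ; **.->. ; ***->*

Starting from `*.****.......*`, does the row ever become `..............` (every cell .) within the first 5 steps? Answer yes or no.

.*.**.........
..*...........
..............
all cells are . at step 3

yes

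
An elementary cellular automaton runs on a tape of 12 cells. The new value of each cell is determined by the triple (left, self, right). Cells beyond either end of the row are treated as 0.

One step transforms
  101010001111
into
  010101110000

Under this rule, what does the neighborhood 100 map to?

1

At position 5 the neighborhood is 100; the next row has 1 there.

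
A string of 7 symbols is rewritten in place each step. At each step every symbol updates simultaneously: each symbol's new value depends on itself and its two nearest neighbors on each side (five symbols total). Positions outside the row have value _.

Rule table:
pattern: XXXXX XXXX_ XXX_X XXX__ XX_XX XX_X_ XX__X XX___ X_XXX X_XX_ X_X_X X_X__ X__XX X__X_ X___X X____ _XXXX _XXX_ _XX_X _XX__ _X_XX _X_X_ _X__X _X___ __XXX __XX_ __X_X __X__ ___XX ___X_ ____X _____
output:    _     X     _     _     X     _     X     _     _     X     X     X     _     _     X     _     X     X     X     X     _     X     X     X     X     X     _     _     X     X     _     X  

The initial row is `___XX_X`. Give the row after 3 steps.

X_XXX_X
___X__X
X_X_X__

X_X_X__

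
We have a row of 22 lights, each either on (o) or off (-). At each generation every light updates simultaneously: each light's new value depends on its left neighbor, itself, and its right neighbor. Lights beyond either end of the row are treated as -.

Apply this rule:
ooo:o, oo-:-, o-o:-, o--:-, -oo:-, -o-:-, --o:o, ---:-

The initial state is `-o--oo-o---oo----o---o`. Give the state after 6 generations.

o--o------o-----o---o-
--o------o-----o---o--
-o------o-----o---o---
o------o-----o---o----
------o-----o---o-----
-----o-----o---o------

-----o-----o---o------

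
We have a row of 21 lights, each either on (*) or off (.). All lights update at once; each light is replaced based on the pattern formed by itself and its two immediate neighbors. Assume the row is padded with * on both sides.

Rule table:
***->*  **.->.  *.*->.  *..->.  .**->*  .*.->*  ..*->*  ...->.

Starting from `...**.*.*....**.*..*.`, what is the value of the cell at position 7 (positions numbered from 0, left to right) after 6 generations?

..**..*.*...**..*.**.
.**..**.*..**..**.*..
.*..**..*.**..**..*.*
.*.**..**.*..**..**.*
.*.*..**..*.**..**..*
.*.*.**..**.*..**..**
position 7 holds .

.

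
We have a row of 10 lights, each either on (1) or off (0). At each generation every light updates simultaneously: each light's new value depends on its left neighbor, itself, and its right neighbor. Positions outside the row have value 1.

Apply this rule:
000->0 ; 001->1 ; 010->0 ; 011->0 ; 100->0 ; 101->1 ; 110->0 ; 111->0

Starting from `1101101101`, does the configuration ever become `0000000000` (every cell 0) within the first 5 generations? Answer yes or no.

no

0010010010
0100100101
1001001010
0010010101
0100101010
generation 5 is 0100101010, still not uniform 0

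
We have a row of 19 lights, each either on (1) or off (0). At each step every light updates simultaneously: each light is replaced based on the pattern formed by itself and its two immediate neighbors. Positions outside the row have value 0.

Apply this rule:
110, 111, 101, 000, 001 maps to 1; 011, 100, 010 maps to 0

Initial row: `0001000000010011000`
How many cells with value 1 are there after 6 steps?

11

1110011111100101011
0110101111101010101
1011010111110101010
0101101011111010100
1010110101111101001
0101011010111110010
count of 1: 11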